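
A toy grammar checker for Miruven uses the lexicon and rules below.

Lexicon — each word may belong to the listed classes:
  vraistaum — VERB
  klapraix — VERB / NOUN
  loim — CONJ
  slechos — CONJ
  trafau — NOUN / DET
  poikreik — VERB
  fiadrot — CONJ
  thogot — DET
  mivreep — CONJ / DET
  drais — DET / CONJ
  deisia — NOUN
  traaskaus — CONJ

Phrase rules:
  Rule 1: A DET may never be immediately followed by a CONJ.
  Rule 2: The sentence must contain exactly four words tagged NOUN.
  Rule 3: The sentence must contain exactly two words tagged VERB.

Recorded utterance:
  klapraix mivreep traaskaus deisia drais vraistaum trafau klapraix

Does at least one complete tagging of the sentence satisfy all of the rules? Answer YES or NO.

Candidates per position — 1:klapraix {VERB,NOUN}; 2:mivreep {CONJ,DET}; 3:traaskaus {CONJ}; 4:deisia {NOUN}; 5:drais {DET,CONJ}; 6:vraistaum {VERB}; 7:trafau {NOUN,DET}; 8:klapraix {VERB,NOUN}.
Every candidate sequence violates at least one rule; no consistent tagging exists.

NO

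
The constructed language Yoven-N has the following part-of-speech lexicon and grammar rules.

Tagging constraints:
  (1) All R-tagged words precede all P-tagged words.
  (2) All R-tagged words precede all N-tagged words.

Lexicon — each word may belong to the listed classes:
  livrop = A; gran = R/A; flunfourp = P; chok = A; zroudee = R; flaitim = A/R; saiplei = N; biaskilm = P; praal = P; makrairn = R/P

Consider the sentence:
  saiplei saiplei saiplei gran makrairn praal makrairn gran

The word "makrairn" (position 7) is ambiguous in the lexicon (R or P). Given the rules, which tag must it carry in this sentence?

Candidates per position — 1:saiplei {N}; 2:saiplei {N}; 3:saiplei {N}; 4:gran {R,A}; 5:makrairn {R,P}; 6:praal {P}; 7:makrairn {R,P}; 8:gran {R,A}.
At position 4, choosing R makes rule 2 impossible to satisfy; hence A.
At position 5, choosing R makes rule 2 impossible to satisfy; hence P.
At position 7, choosing R makes rule 1 impossible to satisfy; hence P.
At position 8, choosing R makes rule 1 impossible to satisfy; hence A.
The unique satisfying tagging is: N N N A P P P A.
Check: rule 1 ok; rule 2 ok.

P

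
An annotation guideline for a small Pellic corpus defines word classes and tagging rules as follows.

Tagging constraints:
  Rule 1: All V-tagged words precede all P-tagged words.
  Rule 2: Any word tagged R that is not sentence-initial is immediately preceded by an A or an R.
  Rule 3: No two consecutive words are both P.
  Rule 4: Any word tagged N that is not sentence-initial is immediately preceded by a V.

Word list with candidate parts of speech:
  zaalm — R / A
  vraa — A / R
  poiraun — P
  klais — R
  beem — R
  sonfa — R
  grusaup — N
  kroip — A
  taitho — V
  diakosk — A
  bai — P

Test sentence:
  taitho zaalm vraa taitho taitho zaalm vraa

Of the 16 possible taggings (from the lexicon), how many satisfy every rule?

4

Candidates per position — 1:taitho {V}; 2:zaalm {R,A}; 3:vraa {A,R}; 4:taitho {V}; 5:taitho {V}; 6:zaalm {R,A}; 7:vraa {A,R}.
There are 16 candidate sequences in total.
The sequences that satisfy every rule: V A A V V A A; V A A V V A R; V A R V V A A; V A R V V A R.
Count = 4.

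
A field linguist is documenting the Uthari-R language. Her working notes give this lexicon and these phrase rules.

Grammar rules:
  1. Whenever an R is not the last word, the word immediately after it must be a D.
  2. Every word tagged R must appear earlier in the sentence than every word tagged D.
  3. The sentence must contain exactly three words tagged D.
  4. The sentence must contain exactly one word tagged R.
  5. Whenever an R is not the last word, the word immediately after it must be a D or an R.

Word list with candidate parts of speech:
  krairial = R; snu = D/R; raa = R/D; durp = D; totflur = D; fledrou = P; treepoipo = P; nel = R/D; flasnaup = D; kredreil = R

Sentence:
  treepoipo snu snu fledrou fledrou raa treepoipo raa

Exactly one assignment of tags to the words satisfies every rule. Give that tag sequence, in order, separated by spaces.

Candidates per position — 1:treepoipo {P}; 2:snu {D,R}; 3:snu {D,R}; 4:fledrou {P}; 5:fledrou {P}; 6:raa {R,D}; 7:treepoipo {P}; 8:raa {R,D}.
At position 3, choosing R makes rule 1 impossible to satisfy; hence D.
At position 6, choosing R makes rule 1 impossible to satisfy; hence D.
At position 8, choosing R makes rule 2 impossible to satisfy; hence D.
At position 2, choosing D makes rule 3 impossible to satisfy; hence R.
That leaves exactly one tagging: P R D P P D P D.
Check: rule 1 holds; rule 2 holds; rule 3 holds; rule 4 holds; rule 5 holds.

P R D P P D P D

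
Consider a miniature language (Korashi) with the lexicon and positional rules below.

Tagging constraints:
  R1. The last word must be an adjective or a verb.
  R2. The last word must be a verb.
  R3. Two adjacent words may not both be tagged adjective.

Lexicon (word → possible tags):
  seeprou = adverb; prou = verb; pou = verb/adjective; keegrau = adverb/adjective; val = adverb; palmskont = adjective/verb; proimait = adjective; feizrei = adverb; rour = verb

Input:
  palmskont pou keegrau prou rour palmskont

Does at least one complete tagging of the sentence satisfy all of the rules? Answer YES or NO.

YES

Candidates per position — 1:palmskont {adjective,verb}; 2:pou {verb,adjective}; 3:keegrau {adverb,adjective}; 4:prou {verb}; 5:rour {verb}; 6:palmskont {adjective,verb}.
One satisfying assignment: verb verb adverb verb verb verb.
Check: rule 1 satisfied; rule 2 satisfied; rule 3 satisfied.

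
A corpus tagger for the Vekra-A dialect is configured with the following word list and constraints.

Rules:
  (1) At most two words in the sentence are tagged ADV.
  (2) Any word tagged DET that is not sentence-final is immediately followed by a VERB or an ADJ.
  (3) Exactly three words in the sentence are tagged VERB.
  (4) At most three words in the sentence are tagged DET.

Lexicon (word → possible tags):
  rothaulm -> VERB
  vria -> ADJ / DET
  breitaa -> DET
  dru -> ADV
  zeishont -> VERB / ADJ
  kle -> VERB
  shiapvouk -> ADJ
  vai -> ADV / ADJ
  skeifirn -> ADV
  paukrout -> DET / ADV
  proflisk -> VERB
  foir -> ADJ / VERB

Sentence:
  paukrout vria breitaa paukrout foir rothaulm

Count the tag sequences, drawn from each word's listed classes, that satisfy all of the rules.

0

Candidates per position — 1:paukrout {DET,ADV}; 2:vria {ADJ,DET}; 3:breitaa {DET}; 4:paukrout {DET,ADV}; 5:foir {ADJ,VERB}; 6:rothaulm {VERB}.
There are 16 candidate sequences in total.
Rule 2 cannot be satisfied by any choice of tags from the lexicon.
So there is no consistent tagging.
Count = 0.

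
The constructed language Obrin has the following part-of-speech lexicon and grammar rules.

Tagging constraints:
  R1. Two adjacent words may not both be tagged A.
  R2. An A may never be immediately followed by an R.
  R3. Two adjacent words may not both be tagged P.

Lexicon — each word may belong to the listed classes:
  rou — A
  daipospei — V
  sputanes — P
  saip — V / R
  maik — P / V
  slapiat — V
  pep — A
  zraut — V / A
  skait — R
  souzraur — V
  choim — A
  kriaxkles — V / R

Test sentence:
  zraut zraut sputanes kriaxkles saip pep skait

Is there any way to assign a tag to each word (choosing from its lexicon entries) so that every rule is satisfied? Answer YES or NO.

Candidates per position — 1:zraut {V,A}; 2:zraut {V,A}; 3:sputanes {P}; 4:kriaxkles {V,R}; 5:saip {V,R}; 6:pep {A}; 7:skait {R}.
Rule 2 cannot be satisfied by any choice of tags from the lexicon.
So there is no consistent tagging.

NO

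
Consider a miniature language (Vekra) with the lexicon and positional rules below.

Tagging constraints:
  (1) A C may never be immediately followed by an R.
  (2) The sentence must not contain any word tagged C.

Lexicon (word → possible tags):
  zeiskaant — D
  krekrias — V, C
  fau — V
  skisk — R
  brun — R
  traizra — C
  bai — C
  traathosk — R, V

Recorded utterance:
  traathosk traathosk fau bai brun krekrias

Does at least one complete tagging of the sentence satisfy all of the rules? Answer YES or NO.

NO

Candidates per position — 1:traathosk {R,V}; 2:traathosk {R,V}; 3:fau {V}; 4:bai {C}; 5:brun {R}; 6:krekrias {V,C}.
Rule 1 cannot be satisfied by any choice of tags from the lexicon.
So there is no consistent tagging.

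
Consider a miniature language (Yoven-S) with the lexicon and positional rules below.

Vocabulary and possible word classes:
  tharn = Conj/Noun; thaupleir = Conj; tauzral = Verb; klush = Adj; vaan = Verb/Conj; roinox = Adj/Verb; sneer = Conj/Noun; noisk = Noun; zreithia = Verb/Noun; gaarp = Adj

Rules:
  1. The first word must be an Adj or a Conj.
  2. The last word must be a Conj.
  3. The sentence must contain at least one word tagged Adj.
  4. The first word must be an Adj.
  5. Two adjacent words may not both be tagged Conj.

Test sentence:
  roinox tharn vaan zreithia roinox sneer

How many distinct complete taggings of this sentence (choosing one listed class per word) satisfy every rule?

12

Candidates per position — 1:roinox {Adj,Verb}; 2:tharn {Conj,Noun}; 3:vaan {Verb,Conj}; 4:zreithia {Verb,Noun}; 5:roinox {Adj,Verb}; 6:sneer {Conj,Noun}.
There are 64 candidate sequences in total.
Checking each against the rules leaves 12 sequences.
Count = 12.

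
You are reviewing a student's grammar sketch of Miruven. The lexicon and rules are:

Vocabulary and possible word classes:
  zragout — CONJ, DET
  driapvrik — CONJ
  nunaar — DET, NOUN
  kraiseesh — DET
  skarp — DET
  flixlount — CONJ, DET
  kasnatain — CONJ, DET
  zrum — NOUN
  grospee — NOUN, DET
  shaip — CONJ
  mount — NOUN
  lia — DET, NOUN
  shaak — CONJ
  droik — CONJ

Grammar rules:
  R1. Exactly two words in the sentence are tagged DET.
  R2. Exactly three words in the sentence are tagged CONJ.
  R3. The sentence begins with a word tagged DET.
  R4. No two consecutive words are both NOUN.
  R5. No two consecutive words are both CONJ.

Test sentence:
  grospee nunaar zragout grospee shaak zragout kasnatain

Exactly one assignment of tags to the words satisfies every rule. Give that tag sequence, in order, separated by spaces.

Candidates per position — 1:grospee {NOUN,DET}; 2:nunaar {DET,NOUN}; 3:zragout {CONJ,DET}; 4:grospee {NOUN,DET}; 5:shaak {CONJ}; 6:zragout {CONJ,DET}; 7:kasnatain {CONJ,DET}.
Word 1 cannot be NOUN — rule 3 would then fail for every completion. It is DET.
Word 6 cannot be CONJ — rule 5 would then fail for every completion. It is DET.
Word 7 cannot be DET — rule 1 would then fail for every completion. It is CONJ.
Word 2 cannot be DET — rule 1 would then fail for every completion. It is NOUN.
Word 3 cannot be DET — rule 1 would then fail for every completion. It is CONJ.
Word 4 cannot be DET — rule 1 would then fail for every completion. It is NOUN.
So the tagging must be: DET NOUN CONJ NOUN CONJ DET CONJ.
Checking: rule 1 satisfied; rule 2 satisfied; rule 3 satisfied; rule 4 satisfied; rule 5 satisfied.

DET NOUN CONJ NOUN CONJ DET CONJ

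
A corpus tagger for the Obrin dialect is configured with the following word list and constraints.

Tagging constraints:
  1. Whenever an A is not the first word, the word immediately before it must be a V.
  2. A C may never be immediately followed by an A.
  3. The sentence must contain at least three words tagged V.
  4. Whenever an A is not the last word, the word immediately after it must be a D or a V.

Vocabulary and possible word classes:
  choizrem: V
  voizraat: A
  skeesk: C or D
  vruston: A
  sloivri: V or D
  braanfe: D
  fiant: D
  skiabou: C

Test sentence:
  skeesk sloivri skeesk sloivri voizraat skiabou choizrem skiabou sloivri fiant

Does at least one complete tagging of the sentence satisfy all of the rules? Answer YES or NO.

Candidates per position — 1:skeesk {C,D}; 2:sloivri {V,D}; 3:skeesk {C,D}; 4:sloivri {V,D}; 5:voizraat {A}; 6:skiabou {C}; 7:choizrem {V}; 8:skiabou {C}; 9:sloivri {V,D}; 10:fiant {D}.
Rule 4 cannot be satisfied by any choice of tags from the lexicon.
So there is no consistent tagging.

NO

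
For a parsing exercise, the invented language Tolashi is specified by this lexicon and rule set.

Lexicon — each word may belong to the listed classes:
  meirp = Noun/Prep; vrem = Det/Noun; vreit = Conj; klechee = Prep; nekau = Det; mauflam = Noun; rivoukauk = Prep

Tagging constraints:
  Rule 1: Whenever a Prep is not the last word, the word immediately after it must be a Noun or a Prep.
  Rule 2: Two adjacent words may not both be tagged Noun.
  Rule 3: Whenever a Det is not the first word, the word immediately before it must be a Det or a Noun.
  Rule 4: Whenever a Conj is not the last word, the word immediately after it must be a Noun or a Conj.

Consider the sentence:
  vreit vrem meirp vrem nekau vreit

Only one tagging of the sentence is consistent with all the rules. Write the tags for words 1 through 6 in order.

Conj Noun Prep Noun Det Conj

Candidates per position — 1:vreit {Conj}; 2:vrem {Det,Noun}; 3:meirp {Noun,Prep}; 4:vrem {Det,Noun}; 5:nekau {Det}; 6:vreit {Conj}.
Position 2: Det is ruled out by rule 3; that leaves Noun.
Position 3: Noun is ruled out by rule 2; that leaves Prep.
Position 4: Det is ruled out by rule 1; that leaves Noun.
The only consistent sequence is: Conj Noun Prep Noun Det Conj.
Verifying each rule — rule 1 ok; rule 2 ok; rule 3 ok; rule 4 ok.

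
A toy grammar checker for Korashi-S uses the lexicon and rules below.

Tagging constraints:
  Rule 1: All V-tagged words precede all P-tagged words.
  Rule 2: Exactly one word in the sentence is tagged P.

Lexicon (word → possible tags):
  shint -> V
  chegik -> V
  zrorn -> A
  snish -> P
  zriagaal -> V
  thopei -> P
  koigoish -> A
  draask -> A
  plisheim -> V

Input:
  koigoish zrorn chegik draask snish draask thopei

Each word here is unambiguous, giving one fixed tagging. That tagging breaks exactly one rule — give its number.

Fixed tagging: A A V A P A P.
Checking each rule: R1 ok, R2 fails.
Only rule 2 fails.

2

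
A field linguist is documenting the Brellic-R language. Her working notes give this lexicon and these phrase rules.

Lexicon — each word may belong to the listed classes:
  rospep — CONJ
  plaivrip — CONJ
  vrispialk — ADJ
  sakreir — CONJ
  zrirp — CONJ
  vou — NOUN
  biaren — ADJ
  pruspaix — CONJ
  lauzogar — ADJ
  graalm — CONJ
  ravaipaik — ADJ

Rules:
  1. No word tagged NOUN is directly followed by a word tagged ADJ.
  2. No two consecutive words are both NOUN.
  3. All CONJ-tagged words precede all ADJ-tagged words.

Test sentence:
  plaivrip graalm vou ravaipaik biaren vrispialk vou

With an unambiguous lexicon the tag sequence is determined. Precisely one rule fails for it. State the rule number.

1

Fixed tagging: CONJ CONJ NOUN ADJ ADJ ADJ NOUN.
Applying the rules: R1 violated, R2 holds, R3 holds.
Only rule 1 fails.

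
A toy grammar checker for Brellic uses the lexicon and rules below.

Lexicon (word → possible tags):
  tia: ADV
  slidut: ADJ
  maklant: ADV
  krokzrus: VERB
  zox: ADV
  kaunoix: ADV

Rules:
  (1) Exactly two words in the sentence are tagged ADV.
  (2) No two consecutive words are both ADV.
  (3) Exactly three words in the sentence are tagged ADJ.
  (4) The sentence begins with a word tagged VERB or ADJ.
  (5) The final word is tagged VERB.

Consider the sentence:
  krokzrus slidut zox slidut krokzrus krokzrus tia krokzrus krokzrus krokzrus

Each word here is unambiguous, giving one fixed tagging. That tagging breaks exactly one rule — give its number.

Fixed tagging: VERB ADJ ADV ADJ VERB VERB ADV VERB VERB VERB.
Rule check: R1 pass, R2 pass, R3 fail, R4 pass, R5 pass.
Only rule 3 fails.

3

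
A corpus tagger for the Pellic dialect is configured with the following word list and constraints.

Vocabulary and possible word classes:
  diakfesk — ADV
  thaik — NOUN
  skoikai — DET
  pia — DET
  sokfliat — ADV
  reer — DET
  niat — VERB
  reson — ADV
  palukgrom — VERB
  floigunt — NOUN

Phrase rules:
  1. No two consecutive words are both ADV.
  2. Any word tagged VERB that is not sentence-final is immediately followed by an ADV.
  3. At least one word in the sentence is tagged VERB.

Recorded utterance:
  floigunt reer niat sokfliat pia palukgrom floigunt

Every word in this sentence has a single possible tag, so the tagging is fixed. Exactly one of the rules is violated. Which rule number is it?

Fixed tagging: NOUN DET VERB ADV DET VERB NOUN.
Checking each rule: R1 holds, R2 violated, R3 holds.
Only rule 2 fails.

2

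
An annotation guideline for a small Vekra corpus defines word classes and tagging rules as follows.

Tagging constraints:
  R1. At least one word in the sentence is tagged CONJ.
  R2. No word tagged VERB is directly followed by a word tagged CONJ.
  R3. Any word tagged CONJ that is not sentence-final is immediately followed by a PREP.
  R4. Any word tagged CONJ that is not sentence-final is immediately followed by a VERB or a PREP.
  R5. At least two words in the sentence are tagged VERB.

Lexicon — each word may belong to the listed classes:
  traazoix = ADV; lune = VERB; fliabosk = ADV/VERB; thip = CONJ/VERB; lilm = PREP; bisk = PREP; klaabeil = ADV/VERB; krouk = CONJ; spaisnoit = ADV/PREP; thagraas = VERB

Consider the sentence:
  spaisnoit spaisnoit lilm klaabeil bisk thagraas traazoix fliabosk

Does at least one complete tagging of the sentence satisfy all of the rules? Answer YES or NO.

NO

Candidates per position — 1:spaisnoit {ADV,PREP}; 2:spaisnoit {ADV,PREP}; 3:lilm {PREP}; 4:klaabeil {ADV,VERB}; 5:bisk {PREP}; 6:thagraas {VERB}; 7:traazoix {ADV}; 8:fliabosk {ADV,VERB}.
Rule 1 cannot be satisfied by any choice of tags from the lexicon.
So there is no consistent tagging.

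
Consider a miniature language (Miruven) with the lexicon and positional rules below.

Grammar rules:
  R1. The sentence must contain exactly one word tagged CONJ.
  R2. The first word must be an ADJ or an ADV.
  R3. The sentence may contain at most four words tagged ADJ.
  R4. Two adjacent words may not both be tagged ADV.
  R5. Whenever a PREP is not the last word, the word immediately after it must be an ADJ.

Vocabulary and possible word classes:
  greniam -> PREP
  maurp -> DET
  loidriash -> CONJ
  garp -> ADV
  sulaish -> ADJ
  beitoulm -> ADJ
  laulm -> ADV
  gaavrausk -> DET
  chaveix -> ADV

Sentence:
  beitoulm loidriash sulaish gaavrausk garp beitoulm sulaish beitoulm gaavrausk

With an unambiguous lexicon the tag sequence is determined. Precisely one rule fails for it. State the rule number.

Fixed tagging: ADJ CONJ ADJ DET ADV ADJ ADJ ADJ DET.
Applying the rules: R1 pass, R2 pass, R3 fail, R4 pass, R5 pass.
Only rule 3 fails.

3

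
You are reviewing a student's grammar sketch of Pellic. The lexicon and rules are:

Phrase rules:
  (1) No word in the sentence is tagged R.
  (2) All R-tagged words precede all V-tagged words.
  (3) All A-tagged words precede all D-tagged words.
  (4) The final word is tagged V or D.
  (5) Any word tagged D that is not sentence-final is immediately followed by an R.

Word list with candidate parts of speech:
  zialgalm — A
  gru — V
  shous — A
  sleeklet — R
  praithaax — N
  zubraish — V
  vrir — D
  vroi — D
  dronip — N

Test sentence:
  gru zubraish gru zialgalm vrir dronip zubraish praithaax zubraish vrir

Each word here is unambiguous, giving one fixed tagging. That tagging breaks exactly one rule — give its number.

Fixed tagging: V V V A D N V N V D.
Applying the rules: R1 pass, R2 pass, R3 pass, R4 pass, R5 fail.
Only rule 5 fails.

5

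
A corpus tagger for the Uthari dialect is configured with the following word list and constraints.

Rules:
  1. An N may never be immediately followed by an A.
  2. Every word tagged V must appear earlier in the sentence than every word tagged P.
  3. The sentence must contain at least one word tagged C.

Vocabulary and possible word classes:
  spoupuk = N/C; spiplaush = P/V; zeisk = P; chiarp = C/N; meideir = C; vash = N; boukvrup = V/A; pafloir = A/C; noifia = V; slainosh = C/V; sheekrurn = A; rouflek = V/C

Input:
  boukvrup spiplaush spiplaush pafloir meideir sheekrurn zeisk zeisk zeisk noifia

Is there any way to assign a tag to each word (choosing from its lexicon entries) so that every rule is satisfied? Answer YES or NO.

Candidates per position — 1:boukvrup {V,A}; 2:spiplaush {P,V}; 3:spiplaush {P,V}; 4:pafloir {A,C}; 5:meideir {C}; 6:sheekrurn {A}; 7:zeisk {P}; 8:zeisk {P}; 9:zeisk {P}; 10:noifia {V}.
Rule 2 cannot be satisfied by any choice of tags from the lexicon.
So there is no consistent tagging.

NO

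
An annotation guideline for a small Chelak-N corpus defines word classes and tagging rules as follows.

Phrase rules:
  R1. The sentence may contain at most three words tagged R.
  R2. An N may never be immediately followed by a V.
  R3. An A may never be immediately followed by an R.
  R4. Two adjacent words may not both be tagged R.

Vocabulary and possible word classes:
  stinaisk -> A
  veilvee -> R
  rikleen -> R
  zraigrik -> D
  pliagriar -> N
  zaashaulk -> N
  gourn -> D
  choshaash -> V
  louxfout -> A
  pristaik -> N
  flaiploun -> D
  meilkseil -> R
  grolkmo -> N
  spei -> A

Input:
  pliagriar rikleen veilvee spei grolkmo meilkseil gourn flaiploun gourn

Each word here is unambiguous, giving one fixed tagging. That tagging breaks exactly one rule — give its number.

4

Fixed tagging: N R R A N R D D D.
Checking each rule: R1 ok, R2 ok, R3 ok, R4 fails.
Only rule 4 fails.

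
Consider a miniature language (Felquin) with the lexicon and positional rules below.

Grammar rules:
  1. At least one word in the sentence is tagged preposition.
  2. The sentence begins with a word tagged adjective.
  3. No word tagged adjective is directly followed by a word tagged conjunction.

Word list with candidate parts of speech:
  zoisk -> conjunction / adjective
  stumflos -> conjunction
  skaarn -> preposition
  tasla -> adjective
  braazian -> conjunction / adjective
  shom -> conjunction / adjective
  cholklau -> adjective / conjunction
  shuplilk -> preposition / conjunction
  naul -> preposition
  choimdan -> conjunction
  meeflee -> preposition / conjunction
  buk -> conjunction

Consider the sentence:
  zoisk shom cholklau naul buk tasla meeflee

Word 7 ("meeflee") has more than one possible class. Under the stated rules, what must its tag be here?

preposition

Candidates per position — 1:zoisk {conjunction,adjective}; 2:shom {conjunction,adjective}; 3:cholklau {adjective,conjunction}; 4:naul {preposition}; 5:buk {conjunction}; 6:tasla {adjective}; 7:meeflee {preposition,conjunction}.
At position 1, choosing conjunction makes rule 2 impossible to satisfy; hence adjective.
At position 2, choosing conjunction makes rule 3 impossible to satisfy; hence adjective.
At position 3, choosing conjunction makes rule 3 impossible to satisfy; hence adjective.
At position 7, choosing conjunction makes rule 3 impossible to satisfy; hence preposition.
The unique satisfying tagging is: adjective adjective adjective preposition conjunction adjective preposition.
Rule-by-rule: rule 1 ok; rule 2 ok; rule 3 ok.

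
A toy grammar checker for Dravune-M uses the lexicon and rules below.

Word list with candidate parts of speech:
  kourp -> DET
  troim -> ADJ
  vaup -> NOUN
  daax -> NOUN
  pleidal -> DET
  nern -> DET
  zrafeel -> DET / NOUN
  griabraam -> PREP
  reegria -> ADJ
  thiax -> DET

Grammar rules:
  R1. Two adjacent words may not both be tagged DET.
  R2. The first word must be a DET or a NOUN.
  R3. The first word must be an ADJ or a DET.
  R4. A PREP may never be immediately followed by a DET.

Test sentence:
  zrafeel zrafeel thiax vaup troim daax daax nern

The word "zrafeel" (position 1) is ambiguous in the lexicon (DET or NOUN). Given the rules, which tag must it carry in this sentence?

DET

Candidates per position — 1:zrafeel {DET,NOUN}; 2:zrafeel {DET,NOUN}; 3:thiax {DET}; 4:vaup {NOUN}; 5:troim {ADJ}; 6:daax {NOUN}; 7:daax {NOUN}; 8:nern {DET}.
Word 1 cannot be NOUN — rule 3 would then fail for every completion. It is DET.
Word 2 cannot be DET — rule 1 would then fail for every completion. It is NOUN.
The unique satisfying tagging is: DET NOUN DET NOUN ADJ NOUN NOUN DET.
Check: rule 1 satisfied; rule 2 satisfied; rule 3 satisfied; rule 4 satisfied.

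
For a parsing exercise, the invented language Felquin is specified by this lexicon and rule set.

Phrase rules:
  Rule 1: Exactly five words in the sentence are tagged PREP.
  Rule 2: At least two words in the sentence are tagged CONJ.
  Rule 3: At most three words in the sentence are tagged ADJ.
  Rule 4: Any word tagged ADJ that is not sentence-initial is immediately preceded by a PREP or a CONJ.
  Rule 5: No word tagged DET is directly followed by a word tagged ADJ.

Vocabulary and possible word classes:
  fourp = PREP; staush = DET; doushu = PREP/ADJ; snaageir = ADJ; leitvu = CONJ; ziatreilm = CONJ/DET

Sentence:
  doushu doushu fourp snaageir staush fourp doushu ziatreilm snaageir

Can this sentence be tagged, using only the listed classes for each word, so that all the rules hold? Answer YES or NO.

Candidates per position — 1:doushu {PREP,ADJ}; 2:doushu {PREP,ADJ}; 3:fourp {PREP}; 4:snaageir {ADJ}; 5:staush {DET}; 6:fourp {PREP}; 7:doushu {PREP,ADJ}; 8:ziatreilm {CONJ,DET}; 9:snaageir {ADJ}.
Rule 2 cannot be satisfied by any choice of tags from the lexicon.
So there is no consistent tagging.

NO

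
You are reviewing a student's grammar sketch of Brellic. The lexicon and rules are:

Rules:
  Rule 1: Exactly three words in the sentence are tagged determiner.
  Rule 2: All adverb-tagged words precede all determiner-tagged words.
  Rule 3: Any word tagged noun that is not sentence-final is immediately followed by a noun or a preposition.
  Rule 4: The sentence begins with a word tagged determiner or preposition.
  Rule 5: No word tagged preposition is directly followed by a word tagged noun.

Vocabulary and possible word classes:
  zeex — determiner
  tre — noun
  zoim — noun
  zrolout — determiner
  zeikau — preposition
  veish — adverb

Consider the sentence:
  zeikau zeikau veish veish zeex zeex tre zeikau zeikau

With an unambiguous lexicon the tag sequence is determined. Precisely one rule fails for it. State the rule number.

1

Fixed tagging: preposition preposition adverb adverb determiner determiner noun preposition preposition.
Rule check: R1 ✗, R2 ✓, R3 ✓, R4 ✓, R5 ✓.
Only rule 1 fails.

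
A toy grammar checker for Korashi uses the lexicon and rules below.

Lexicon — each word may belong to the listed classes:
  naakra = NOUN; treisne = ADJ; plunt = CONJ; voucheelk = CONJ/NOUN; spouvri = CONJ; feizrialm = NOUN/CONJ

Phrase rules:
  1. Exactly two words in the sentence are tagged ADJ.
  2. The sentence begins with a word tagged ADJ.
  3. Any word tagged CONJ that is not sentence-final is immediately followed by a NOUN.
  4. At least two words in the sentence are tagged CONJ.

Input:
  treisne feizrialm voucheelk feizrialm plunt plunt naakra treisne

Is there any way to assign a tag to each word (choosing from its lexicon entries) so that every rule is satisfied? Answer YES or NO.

Candidates per position — 1:treisne {ADJ}; 2:feizrialm {NOUN,CONJ}; 3:voucheelk {CONJ,NOUN}; 4:feizrialm {NOUN,CONJ}; 5:plunt {CONJ}; 6:plunt {CONJ}; 7:naakra {NOUN}; 8:treisne {ADJ}.
Rule 3 cannot be satisfied by any choice of tags from the lexicon.
So there is no consistent tagging.

NO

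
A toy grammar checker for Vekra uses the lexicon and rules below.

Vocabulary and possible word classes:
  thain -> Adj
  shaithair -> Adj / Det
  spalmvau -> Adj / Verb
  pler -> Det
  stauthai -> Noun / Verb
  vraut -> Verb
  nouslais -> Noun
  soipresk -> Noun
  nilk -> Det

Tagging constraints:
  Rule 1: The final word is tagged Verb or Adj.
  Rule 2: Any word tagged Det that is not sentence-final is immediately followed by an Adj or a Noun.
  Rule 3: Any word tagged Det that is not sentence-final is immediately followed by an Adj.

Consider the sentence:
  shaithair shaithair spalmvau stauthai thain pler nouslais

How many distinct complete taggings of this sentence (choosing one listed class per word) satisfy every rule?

0

Candidates per position — 1:shaithair {Adj,Det}; 2:shaithair {Adj,Det}; 3:spalmvau {Adj,Verb}; 4:stauthai {Noun,Verb}; 5:thain {Adj}; 6:pler {Det}; 7:nouslais {Noun}.
There are 16 candidate sequences in total.
Rule 1 cannot be satisfied by any choice of tags from the lexicon.
So there is no consistent tagging.
Count = 0.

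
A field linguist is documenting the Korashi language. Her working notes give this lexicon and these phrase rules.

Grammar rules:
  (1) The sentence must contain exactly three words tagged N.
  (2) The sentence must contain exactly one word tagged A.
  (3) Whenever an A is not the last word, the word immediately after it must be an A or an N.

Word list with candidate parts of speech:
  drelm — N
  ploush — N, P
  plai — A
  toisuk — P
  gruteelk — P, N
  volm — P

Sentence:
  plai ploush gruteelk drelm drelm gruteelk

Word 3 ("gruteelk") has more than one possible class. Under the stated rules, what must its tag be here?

P

Candidates per position — 1:plai {A}; 2:ploush {N,P}; 3:gruteelk {P,N}; 4:drelm {N}; 5:drelm {N}; 6:gruteelk {P,N}.
At position 2, choosing P makes rule 3 impossible to satisfy; hence N.
At position 3, choosing N makes rule 1 impossible to satisfy; hence P.
At position 6, choosing N makes rule 1 impossible to satisfy; hence P.
The unique satisfying tagging is: A N P N N P.
Verifying each rule — rule 1 ✓; rule 2 ✓; rule 3 ✓.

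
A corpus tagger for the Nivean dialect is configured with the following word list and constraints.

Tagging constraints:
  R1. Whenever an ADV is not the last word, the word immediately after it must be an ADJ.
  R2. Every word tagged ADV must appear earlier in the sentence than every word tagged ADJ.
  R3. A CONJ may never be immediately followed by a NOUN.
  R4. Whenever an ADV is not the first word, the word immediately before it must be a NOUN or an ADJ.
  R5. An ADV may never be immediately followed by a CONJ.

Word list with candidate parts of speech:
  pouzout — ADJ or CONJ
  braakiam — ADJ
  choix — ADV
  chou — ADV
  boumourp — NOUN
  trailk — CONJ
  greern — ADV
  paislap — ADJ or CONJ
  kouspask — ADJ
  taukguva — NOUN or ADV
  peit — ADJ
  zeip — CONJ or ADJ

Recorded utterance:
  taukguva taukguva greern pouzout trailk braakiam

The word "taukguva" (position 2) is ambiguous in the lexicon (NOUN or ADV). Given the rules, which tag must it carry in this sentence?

NOUN

Candidates per position — 1:taukguva {NOUN,ADV}; 2:taukguva {NOUN,ADV}; 3:greern {ADV}; 4:pouzout {ADJ,CONJ}; 5:trailk {CONJ}; 6:braakiam {ADJ}.
Position 1: ADV is ruled out by rule 1; that leaves NOUN.
Position 2: ADV is ruled out by rule 1; that leaves NOUN.
Position 4: CONJ is ruled out by rule 1; that leaves ADJ.
The unique satisfying tagging is: NOUN NOUN ADV ADJ CONJ ADJ.
Verifying each rule — rule 1 ✓; rule 2 ✓; rule 3 ✓; rule 4 ✓; rule 5 ✓.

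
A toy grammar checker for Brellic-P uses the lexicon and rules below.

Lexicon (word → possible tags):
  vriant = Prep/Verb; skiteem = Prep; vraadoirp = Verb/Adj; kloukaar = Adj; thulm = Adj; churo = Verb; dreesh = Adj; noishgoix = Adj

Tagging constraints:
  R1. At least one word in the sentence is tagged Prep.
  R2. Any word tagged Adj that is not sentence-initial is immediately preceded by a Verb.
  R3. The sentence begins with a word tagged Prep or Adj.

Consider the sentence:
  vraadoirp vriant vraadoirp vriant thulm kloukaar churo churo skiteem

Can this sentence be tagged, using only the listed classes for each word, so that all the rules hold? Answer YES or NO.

NO

Candidates per position — 1:vraadoirp {Verb,Adj}; 2:vriant {Prep,Verb}; 3:vraadoirp {Verb,Adj}; 4:vriant {Prep,Verb}; 5:thulm {Adj}; 6:kloukaar {Adj}; 7:churo {Verb}; 8:churo {Verb}; 9:skiteem {Prep}.
Rule 2 cannot be satisfied by any choice of tags from the lexicon.
So there is no consistent tagging.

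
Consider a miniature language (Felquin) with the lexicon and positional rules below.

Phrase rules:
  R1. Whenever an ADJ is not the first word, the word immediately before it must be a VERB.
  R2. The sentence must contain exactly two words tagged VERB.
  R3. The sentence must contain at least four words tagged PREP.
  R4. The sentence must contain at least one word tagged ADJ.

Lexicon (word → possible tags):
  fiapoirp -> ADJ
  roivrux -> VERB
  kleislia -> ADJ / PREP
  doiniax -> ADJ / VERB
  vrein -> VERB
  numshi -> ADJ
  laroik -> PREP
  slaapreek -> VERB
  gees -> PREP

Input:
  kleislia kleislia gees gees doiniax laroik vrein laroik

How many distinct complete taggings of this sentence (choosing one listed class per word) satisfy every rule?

Candidates per position — 1:kleislia {ADJ,PREP}; 2:kleislia {ADJ,PREP}; 3:gees {PREP}; 4:gees {PREP}; 5:doiniax {ADJ,VERB}; 6:laroik {PREP}; 7:vrein {VERB}; 8:laroik {PREP}.
There are 8 candidate sequences in total.
The sequences that satisfy every rule: ADJ PREP PREP PREP VERB PREP VERB PREP.
Count = 1.

1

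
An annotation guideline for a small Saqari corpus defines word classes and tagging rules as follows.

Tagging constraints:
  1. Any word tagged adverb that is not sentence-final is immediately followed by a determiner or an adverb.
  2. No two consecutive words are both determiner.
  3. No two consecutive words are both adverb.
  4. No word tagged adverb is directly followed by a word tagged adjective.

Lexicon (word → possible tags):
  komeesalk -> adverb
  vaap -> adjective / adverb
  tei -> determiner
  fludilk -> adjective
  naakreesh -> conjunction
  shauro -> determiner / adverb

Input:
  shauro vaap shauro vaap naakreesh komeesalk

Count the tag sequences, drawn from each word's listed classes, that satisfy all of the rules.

Candidates per position — 1:shauro {determiner,adverb}; 2:vaap {adjective,adverb}; 3:shauro {determiner,adverb}; 4:vaap {adjective,adverb}; 5:naakreesh {conjunction}; 6:komeesalk {adverb}.
There are 16 candidate sequences in total.
The sequences that satisfy every rule: determiner adjective determiner adjective conjunction adverb; determiner adverb determiner adjective conjunction adverb.
Count = 2.

2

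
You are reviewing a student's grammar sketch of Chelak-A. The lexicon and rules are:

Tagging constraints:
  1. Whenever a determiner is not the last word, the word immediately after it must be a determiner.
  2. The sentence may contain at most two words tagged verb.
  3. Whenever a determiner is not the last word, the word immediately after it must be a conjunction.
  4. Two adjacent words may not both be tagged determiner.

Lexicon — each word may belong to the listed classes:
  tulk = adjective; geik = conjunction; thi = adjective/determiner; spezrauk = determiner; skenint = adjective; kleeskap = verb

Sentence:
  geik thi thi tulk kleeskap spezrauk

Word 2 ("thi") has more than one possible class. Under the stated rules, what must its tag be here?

Candidates per position — 1:geik {conjunction}; 2:thi {adjective,determiner}; 3:thi {adjective,determiner}; 4:tulk {adjective}; 5:kleeskap {verb}; 6:spezrauk {determiner}.
If word 2 were determiner, no tagging could satisfy rule 1; so word 2 is adjective.
If word 3 were determiner, no tagging could satisfy rule 1; so word 3 is adjective.
So the tagging must be: conjunction adjective adjective adjective verb determiner.
Rule-by-rule: rule 1 satisfied; rule 2 satisfied; rule 3 satisfied; rule 4 satisfied.

adjective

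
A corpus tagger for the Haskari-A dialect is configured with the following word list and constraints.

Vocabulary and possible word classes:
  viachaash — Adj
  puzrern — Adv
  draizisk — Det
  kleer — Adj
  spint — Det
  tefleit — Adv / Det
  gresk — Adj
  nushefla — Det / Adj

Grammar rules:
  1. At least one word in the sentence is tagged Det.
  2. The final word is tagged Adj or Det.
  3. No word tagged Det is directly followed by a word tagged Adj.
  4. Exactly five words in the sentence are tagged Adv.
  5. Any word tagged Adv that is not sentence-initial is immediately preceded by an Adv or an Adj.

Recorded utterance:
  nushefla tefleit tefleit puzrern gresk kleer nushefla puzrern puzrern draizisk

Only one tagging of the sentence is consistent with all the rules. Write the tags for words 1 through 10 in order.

Candidates per position — 1:nushefla {Det,Adj}; 2:tefleit {Adv,Det}; 3:tefleit {Adv,Det}; 4:puzrern {Adv}; 5:gresk {Adj}; 6:kleer {Adj}; 7:nushefla {Det,Adj}; 8:puzrern {Adv}; 9:puzrern {Adv}; 10:draizisk {Det}.
Word 1 cannot be Det — rule 5 would then fail for every completion. It is Adj.
Word 2 cannot be Det — rule 4 would then fail for every completion. It is Adv.
Word 3 cannot be Det — rule 4 would then fail for every completion. It is Adv.
Word 7 cannot be Det — rule 5 would then fail for every completion. It is Adj.
The only consistent sequence is: Adj Adv Adv Adv Adj Adj Adj Adv Adv Det.
Check: rule 1 ok; rule 2 ok; rule 3 ok; rule 4 ok; rule 5 ok.

Adj Adv Adv Adv Adj Adj Adj Adv Adv Det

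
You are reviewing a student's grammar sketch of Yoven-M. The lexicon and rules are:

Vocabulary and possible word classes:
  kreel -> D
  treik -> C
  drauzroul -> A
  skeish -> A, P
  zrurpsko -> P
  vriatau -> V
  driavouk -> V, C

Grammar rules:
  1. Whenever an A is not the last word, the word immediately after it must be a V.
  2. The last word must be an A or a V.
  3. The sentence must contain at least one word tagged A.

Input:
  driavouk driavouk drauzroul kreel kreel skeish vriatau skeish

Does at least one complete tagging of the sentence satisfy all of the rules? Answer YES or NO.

NO

Candidates per position — 1:driavouk {V,C}; 2:driavouk {V,C}; 3:drauzroul {A}; 4:kreel {D}; 5:kreel {D}; 6:skeish {A,P}; 7:vriatau {V}; 8:skeish {A,P}.
Rule 1 cannot be satisfied by any choice of tags from the lexicon.
So there is no consistent tagging.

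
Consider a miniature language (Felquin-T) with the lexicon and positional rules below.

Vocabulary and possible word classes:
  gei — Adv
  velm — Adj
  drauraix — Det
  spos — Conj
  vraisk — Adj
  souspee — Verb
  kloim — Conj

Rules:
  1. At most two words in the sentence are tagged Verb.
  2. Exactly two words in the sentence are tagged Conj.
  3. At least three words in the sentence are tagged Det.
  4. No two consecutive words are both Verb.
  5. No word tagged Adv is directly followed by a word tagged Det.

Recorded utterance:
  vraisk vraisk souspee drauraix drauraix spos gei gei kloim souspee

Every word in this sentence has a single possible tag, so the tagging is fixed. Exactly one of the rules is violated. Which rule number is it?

Fixed tagging: Adj Adj Verb Det Det Conj Adv Adv Conj Verb.
Rule check: R1 pass, R2 pass, R3 fail, R4 pass, R5 pass.
Only rule 3 fails.

3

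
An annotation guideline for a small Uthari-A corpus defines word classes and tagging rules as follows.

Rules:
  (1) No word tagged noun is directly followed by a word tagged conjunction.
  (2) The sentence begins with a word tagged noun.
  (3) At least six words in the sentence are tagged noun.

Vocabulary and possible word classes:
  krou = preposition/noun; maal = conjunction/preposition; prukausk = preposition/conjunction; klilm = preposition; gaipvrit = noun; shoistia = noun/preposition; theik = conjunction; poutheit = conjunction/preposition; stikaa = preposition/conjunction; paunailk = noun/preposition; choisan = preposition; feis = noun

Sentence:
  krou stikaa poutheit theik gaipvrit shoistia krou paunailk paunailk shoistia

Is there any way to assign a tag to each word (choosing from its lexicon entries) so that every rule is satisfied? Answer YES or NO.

Candidates per position — 1:krou {preposition,noun}; 2:stikaa {preposition,conjunction}; 3:poutheit {conjunction,preposition}; 4:theik {conjunction}; 5:gaipvrit {noun}; 6:shoistia {noun,preposition}; 7:krou {preposition,noun}; 8:paunailk {noun,preposition}; 9:paunailk {noun,preposition}; 10:shoistia {noun,preposition}.
One satisfying assignment: noun preposition conjunction conjunction noun noun noun noun noun noun.
Check: rule 1 satisfied; rule 2 satisfied; rule 3 satisfied.

YES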